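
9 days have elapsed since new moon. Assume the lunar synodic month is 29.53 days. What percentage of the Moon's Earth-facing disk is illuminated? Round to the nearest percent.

Phase angle: θ = 360°·(9 d)/(29.53 d) = 109.7°.
Illuminated fraction = (1 − cos 109.7°)/2 = (1 − (-0.337))/2 ≈ 0.669, so 67%.

67%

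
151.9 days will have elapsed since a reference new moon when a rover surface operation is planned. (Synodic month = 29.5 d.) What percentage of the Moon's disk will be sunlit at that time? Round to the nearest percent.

151.9 d spans 5 complete synodic months (5 × 29.5 = 147.50 d) plus 4.40 d.
Phase angle: θ = 360°·(4.40 d)/(29.5 d) = 53.7°.
cos 53.7° = 0.592, so f = (1 − 0.592)/2 = 0.204, so 20%.

20%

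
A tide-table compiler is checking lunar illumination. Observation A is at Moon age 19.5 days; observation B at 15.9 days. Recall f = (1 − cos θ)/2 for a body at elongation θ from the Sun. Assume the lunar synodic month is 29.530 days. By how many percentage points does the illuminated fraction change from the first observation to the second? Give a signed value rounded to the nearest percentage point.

+22 pp

First observation: θ = 360°·19.5/29.530 = 237.7°, so f = 0.767.
Second observation: θ = 193.8°, f = 0.985.
Δf = 0.985 − 0.767 = +0.218, i.e. +22 pp.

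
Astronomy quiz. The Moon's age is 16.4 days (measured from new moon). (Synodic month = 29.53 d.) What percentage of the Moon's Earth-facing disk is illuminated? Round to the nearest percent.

97%

The Moon has covered 16.4/29.53 of its cycle, so θ ≈ 360° × 16.4/29.53 = 199.9°.
With cos θ = (-0.940), the lit fraction is (1 − (-0.940))/2 ≈ 0.970, so 97%.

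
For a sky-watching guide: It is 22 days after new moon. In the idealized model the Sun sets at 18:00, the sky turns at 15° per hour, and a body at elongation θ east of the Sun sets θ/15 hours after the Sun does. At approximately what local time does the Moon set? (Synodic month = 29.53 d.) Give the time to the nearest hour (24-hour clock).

12:00

Elongation θ = 360° × 22/29.53 ≈ 268.2°.
At 15° of sky rotation per hour, 268.2° corresponds to a 17.88 h lag.
18:00 + 17.88 h ≈ 11:53 → 12:00 to the nearest hour.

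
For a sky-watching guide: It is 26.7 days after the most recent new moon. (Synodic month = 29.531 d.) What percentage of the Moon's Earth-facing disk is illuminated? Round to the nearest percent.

Elongation θ = 360° × 26.7/29.531 ≈ 325.5°.
Illuminated fraction = (1 − cos 325.5°)/2 = (1 − 0.824)/2 ≈ 0.088, so 9%.

9%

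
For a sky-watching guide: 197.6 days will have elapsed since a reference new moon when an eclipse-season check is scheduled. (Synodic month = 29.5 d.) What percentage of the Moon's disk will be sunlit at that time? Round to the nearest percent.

197.6 d spans 6 complete synodic months (6 × 29.5 = 177.00 d) plus 20.60 d.
Elongation θ = 360° × 20.60/29.5 ≈ 251.4°.
cos 251.4° = (-0.319), so f = (1 − (-0.319))/2 = 0.660, so 66%.

66%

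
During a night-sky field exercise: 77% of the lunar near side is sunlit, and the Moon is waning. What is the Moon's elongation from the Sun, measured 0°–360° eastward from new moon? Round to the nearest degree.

237°

From f = (1 − cos θ)/2: cos θ = 1 − 2×0.77 = -0.540; arccos → 122.7°.
A waning Moon lies in 180°–360°, so θ = 360° − 122.7° = 237.3°.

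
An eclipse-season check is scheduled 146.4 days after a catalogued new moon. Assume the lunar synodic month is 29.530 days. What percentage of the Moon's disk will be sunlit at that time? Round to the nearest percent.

2%

146.4 d spans 4 complete synodic months (4 × 29.530 = 118.12 d) plus 28.28 d.
Phase angle: θ = 360°·(28.28 d)/(29.530 d) = 344.8°.
Illuminated fraction = (1 − cos 344.8°)/2 = (1 − 0.965)/2 ≈ 0.018, so 2%.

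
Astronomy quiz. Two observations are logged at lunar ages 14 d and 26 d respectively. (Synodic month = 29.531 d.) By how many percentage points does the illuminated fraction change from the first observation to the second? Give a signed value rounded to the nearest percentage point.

-86 percentage points

θ₁ = 360° × 14/29.531 = 170.7°, f₁ = (1 − cos θ₁)/2 = 0.993.
θ₂ = 360° × 26/29.531 = 317.0°, f₂ = (1 − cos θ₂)/2 = 0.135.
Change = f₂ − f₁ = -0.859 → -86 percentage points.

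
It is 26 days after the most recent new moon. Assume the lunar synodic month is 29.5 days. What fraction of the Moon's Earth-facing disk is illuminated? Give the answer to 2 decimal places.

Phase angle: θ = 360°·(26 d)/(29.5 d) = 317.3°.
cos 317.3° = 0.735, so f = (1 − 0.735)/2 = 0.133.

0.13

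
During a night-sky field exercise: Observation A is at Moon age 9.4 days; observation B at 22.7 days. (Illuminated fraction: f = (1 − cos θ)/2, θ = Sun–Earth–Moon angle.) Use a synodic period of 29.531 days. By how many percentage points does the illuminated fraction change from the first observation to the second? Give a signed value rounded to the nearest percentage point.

θ₁ = 360° × 9.4/29.531 = 114.6°, f₁ = (1 − cos θ₁)/2 = 0.708.
θ₂ = 360° × 22.7/29.531 = 276.7°, f₂ = (1 − cos θ₂)/2 = 0.441.
Change = f₂ − f₁ = -0.267 → -27 percentage points.

-27 percentage points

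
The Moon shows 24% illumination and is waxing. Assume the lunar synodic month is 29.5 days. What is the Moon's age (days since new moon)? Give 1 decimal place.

From f = (1 − cos θ)/2: cos θ = 1 − 2×0.24 = 0.520; arccos → 58.7°.
Before full moon the principal value applies: θ = 58.7°.
That fraction of the synodic month is 58.7/360 × 29.5 d ≈ 4.81 d.

4.8 days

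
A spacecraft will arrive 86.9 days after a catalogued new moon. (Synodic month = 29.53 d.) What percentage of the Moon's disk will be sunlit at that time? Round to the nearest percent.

86.9/29.53 = 2.943 lunations, so 2 complete cycles and 27.84 d into the next.
Elongation θ = 360° × 27.84/29.53 ≈ 339.4°.
With cos θ = 0.936, the lit fraction is (1 − 0.936)/2 ≈ 0.032, so 3%.

3%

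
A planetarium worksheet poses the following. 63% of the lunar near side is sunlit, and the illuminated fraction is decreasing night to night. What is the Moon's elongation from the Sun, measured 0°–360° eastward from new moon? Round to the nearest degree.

255°

Invert f = (1 − cos θ)/2 to get cos θ = 1 − 2(0.63) = -0.260, hence θ₀ = arccos -0.260 = 105.1°.
Since the Moon is past full (waning), take the reflex angle: θ = 360° − 105.1° = 254.9°.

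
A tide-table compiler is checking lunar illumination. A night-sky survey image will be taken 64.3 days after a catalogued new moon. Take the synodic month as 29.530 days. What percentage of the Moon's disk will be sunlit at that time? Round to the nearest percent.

64.3 d spans 2 complete synodic months (2 × 29.530 = 59.06 d) plus 5.24 d.
The Moon has covered 5.24/29.530 of its cycle, so θ ≈ 360° × 5.24/29.530 = 63.9°.
cos 63.9° = 0.440, so f = (1 − 0.440)/2 = 0.280, so 28%.

28%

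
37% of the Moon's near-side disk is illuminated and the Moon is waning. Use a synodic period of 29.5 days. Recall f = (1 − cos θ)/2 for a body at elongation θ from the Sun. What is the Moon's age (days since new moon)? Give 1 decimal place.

23.4 days

From f = (1 − cos θ)/2: cos θ = 1 − 2×0.37 = 0.260; arccos → 74.9°.
Waning ⇒ past full, so θ = 360° − 74.9° = 285.1°.
Age = 29.5 × 285.1°/360° ≈ 23.36 days.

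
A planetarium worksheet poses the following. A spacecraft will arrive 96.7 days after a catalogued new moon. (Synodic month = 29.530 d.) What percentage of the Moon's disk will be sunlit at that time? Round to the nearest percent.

Reduce mod P: 96.7 − 3×29.530 = 8.11 d into the current lunation.
Phase angle: θ = 360°·(8.11 d)/(29.530 d) = 98.9°.
cos 98.9° = (-0.154), so f = (1 − (-0.154))/2 = 0.577, so 58%.

58%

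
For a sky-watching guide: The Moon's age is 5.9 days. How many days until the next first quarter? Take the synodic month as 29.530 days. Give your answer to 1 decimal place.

1.5 days

First quarter is 0.25 of the way through the cycle: age 0.25 × 29.530 = 7.383 d.
That is 7.383 − 5.9 = 1.483 days ahead.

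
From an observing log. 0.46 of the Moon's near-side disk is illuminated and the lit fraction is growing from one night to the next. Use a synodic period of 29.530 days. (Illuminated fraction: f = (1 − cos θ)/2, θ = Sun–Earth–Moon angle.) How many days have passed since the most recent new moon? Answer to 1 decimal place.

Invert f = (1 − cos θ)/2 to get cos θ = 1 − 2(0.46) = 0.080, hence θ₀ = arccos 0.080 = 85.4°.
The Moon is waxing (0°–180°), so θ = 85.4° directly.
That fraction of the synodic month is 85.4/360 × 29.530 d ≈ 7.01 d.

7.0 days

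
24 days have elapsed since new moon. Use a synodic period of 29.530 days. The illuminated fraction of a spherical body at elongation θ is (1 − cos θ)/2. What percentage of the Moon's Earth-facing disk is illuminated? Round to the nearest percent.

31%

Elongation θ = 360° × 24/29.530 ≈ 292.6°.
Illuminated fraction = (1 − cos 292.6°)/2 = (1 − 0.384)/2 ≈ 0.308, so 31%.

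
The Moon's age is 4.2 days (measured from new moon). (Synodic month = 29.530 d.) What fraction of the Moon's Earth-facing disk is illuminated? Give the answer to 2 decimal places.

Elongation θ = 360° × 4.2/29.530 ≈ 51.2°.
With cos θ = 0.627, the lit fraction is (1 − 0.627)/2 ≈ 0.187.

0.19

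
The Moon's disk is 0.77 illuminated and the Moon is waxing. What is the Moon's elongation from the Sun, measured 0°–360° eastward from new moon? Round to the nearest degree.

Invert f = (1 − cos θ)/2 to get cos θ = 1 − 2(0.77) = -0.540, hence θ₀ = arccos -0.540 = 122.7°.
Waxing ⇒ before full, so θ = 122.7°.

123°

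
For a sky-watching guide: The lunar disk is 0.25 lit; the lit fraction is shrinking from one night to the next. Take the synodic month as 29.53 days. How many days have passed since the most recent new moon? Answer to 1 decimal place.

24.6 days

Invert f = (1 − cos θ)/2 to get cos θ = 1 − 2(0.25) = 0.500, hence θ₀ = arccos 0.500 = 60.0°.
A waning Moon lies in 180°–360°, so θ = 360° − 60.0° = 300.0°.
At 360°/29.53 d per day, 300.0° corresponds to 24.61 days.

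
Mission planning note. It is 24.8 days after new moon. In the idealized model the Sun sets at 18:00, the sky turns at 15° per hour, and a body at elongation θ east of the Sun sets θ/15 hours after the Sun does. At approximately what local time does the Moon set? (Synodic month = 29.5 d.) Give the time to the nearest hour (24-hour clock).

The Moon has covered 24.8/29.5 of its cycle, so θ ≈ 360° × 24.8/29.5 = 302.6°.
Delay after the Sun = 302.6° / (15°/h) ≈ 20.18 h.
18:00 + 20.18 h ≈ 14:11 → 14:00 to the nearest hour.

14:00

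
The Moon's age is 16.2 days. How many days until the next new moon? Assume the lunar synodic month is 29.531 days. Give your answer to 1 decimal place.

The next new moon completes the synodic month: 29.531 − 16.2 = 13.331 days.

13.3 days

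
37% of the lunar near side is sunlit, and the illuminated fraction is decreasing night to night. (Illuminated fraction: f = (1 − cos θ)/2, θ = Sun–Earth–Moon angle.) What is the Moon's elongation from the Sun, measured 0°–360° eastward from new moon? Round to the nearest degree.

285°

Invert f = (1 − cos θ)/2 to get cos θ = 1 − 2(0.37) = 0.260, hence θ₀ = arccos 0.260 = 74.9°.
Since the Moon is past full (waning), take the reflex angle: θ = 360° − 74.9° = 285.1°.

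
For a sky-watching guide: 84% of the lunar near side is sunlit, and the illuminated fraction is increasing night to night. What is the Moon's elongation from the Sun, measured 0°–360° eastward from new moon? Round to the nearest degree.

133°

Invert f = (1 − cos θ)/2 to get cos θ = 1 − 2(0.84) = -0.680, hence θ₀ = arccos -0.680 = 132.8°.
Before full moon the principal value applies: θ = 132.8°.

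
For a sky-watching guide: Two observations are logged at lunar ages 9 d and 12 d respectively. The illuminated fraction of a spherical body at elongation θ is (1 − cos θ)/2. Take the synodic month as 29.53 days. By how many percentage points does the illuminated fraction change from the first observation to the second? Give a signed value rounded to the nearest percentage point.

+25 pp

First observation: θ = 360°·9/29.53 = 109.7°, so f = 0.669.
Second observation: θ = 146.3°, f = 0.916.
Δf = 0.916 − 0.669 = +0.247, i.e. +25 pp.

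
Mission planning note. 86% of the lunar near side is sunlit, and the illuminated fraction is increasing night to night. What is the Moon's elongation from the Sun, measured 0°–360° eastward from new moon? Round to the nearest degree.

Invert f = (1 − cos θ)/2 to get cos θ = 1 − 2(0.86) = -0.720, hence θ₀ = arccos -0.720 = 136.1°.
The Moon is waxing (0°–180°), so θ = 136.1° directly.

136°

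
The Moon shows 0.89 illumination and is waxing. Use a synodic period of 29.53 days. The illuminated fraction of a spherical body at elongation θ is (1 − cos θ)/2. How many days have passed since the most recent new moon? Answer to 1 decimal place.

11.6 days

Invert f = (1 − cos θ)/2 to get cos θ = 1 − 2(0.89) = -0.780, hence θ₀ = arccos -0.780 = 141.3°.
The Moon is waxing (0°–180°), so θ = 141.3° directly.
That fraction of the synodic month is 141.3/360 × 29.53 d ≈ 11.59 d.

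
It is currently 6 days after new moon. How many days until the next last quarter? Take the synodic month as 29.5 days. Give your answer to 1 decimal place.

16.1 days

Last quarter is 0.75 of the way through the cycle: age 0.75 × 29.5 = 22.125 d.
So 16.125 days remain (22.125 − 6).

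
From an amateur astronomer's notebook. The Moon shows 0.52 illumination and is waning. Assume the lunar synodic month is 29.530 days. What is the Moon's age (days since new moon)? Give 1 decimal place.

Invert f = (1 − cos θ)/2 to get cos θ = 1 − 2(0.52) = -0.040, hence θ₀ = arccos -0.040 = 92.3°.
Waning ⇒ past full, so θ = 360° − 92.3° = 267.7°.
At 360°/29.530 d per day, 267.7° corresponds to 21.96 days.

22.0 days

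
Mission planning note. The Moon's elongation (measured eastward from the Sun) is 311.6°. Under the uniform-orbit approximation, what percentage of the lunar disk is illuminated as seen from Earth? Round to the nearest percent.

Half-versine of 311.6°: (1 − 0.664)/2 = 0.168, i.e. 17%.

17%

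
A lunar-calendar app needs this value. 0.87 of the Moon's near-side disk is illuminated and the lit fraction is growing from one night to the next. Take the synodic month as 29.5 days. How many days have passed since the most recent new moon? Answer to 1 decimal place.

Invert f = (1 − cos θ)/2 to get cos θ = 1 − 2(0.87) = -0.740, hence θ₀ = arccos -0.740 = 137.7°.
The Moon is waxing (0°–180°), so θ = 137.7° directly.
Age = 29.5 × 137.7°/360° ≈ 11.29 days.

11.3 days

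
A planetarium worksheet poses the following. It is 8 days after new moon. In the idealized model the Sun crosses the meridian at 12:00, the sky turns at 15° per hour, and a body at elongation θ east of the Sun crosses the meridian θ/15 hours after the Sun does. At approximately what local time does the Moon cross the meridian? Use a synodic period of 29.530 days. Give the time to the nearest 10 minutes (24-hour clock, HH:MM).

The Moon has covered 8/29.530 of its cycle, so θ ≈ 360° × 8/29.530 = 97.5°.
The Moon trails the Sun by θ/15 = 97.5/15 ≈ 6.50 hours.
12:00 + 6.502 h ≈ 18:30 → 18:30 to the nearest ten minutes.

18:30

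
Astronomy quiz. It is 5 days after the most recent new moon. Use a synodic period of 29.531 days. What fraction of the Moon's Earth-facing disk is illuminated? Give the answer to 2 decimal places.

The Moon has covered 5/29.531 of its cycle, so θ ≈ 360° × 5/29.531 = 61.0°.
Illuminated fraction = (1 − cos 61.0°)/2 = (1 − 0.486)/2 ≈ 0.257.

0.26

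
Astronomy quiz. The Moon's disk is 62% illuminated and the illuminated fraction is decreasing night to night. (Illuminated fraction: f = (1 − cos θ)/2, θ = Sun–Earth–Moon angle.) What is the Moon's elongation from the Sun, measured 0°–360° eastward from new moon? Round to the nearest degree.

256°

From f = (1 − cos θ)/2: cos θ = 1 − 2×0.62 = -0.240; arccos → 103.9°.
Since the Moon is past full (waning), take the reflex angle: θ = 360° − 103.9° = 256.1°.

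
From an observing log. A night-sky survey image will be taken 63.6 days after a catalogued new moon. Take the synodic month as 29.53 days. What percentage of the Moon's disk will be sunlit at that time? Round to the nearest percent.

22%

63.6 d spans 2 complete synodic months (2 × 29.53 = 59.06 d) plus 4.54 d.
The Moon has covered 4.54/29.53 of its cycle, so θ ≈ 360° × 4.54/29.53 = 55.3°.
Illuminated fraction = (1 − cos 55.3°)/2 = (1 − 0.569)/2 ≈ 0.216, so 22%.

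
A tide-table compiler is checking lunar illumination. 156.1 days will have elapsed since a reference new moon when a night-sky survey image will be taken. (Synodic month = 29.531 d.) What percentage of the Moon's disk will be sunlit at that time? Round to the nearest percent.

156.1 d spans 5 complete synodic months (5 × 29.531 = 147.66 d) plus 8.44 d.
The Moon has covered 8.44/29.531 of its cycle, so θ ≈ 360° × 8.44/29.531 = 102.9°.
cos 102.9° = (-0.224), so f = (1 − (-0.224))/2 = 0.612, so 61%.

61%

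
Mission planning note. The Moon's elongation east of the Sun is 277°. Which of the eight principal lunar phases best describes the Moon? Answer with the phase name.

last quarter

The last quarter sector spans roughly 248°–292°; 277° falls inside it.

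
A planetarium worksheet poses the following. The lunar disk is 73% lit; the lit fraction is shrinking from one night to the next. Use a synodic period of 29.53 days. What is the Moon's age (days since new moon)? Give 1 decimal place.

19.9 days

Invert f = (1 − cos θ)/2 to get cos θ = 1 − 2(0.73) = -0.460, hence θ₀ = arccos -0.460 = 117.4°.
A waning Moon lies in 180°–360°, so θ = 360° − 117.4° = 242.6°.
That fraction of the synodic month is 242.6/360 × 29.53 d ≈ 19.90 d.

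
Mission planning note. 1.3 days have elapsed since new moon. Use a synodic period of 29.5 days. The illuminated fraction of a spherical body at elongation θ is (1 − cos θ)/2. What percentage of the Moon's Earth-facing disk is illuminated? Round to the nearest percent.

Phase angle: θ = 360°·(1.3 d)/(29.5 d) = 15.9°.
Illuminated fraction = (1 − cos 15.9°)/2 = (1 − 0.962)/2 ≈ 0.019, so 2%.

2%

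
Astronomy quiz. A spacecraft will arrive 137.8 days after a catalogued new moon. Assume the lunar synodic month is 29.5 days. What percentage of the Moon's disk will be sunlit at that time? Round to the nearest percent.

137.8 d spans 4 complete synodic months (4 × 29.5 = 118.00 d) plus 19.80 d.
Elongation θ = 360° × 19.80/29.5 ≈ 241.6°.
Illuminated fraction = (1 − cos 241.6°)/2 = (1 − (-0.475))/2 ≈ 0.738, so 74%.

74%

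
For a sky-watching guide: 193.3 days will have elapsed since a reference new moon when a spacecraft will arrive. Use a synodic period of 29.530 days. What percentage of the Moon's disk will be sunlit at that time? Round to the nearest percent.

98%

193.3 d spans 6 complete synodic months (6 × 29.530 = 177.18 d) plus 16.12 d.
Elongation θ = 360° × 16.12/29.530 ≈ 196.5°.
cos 196.5° = (-0.959), so f = (1 − (-0.959))/2 = 0.979, so 98%.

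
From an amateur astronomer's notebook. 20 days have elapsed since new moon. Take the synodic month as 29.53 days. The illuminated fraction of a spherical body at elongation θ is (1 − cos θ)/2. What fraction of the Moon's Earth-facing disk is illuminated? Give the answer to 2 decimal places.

Elongation θ = 360° × 20/29.53 ≈ 243.8°.
Illuminated fraction = (1 − cos 243.8°)/2 = (1 − (-0.441))/2 ≈ 0.721.

0.72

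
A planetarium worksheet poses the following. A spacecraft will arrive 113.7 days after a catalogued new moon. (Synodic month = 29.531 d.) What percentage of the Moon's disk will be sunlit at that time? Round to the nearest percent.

Reduce mod P: 113.7 − 3×29.531 = 25.11 d into the current lunation.
Elongation θ = 360° × 25.11/29.531 ≈ 306.1°.
Illuminated fraction = (1 − cos 306.1°)/2 = (1 − 0.589)/2 ≈ 0.206, so 21%.

21%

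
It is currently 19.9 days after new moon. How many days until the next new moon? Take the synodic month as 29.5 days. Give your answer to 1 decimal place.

One full lunation from the last new moon is 29.5 d; remaining = 29.5 − 19.9 = 9.600 d.

9.6 days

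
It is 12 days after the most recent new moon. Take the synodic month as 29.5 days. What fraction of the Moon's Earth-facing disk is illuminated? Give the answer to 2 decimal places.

0.92

Phase angle: θ = 360°·(12 d)/(29.5 d) = 146.4°.
cos 146.4° = (-0.833), so f = (1 − (-0.833))/2 = 0.917.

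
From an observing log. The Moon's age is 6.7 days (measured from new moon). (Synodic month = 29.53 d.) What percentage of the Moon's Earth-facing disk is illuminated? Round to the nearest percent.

43%

Phase angle: θ = 360°·(6.7 d)/(29.53 d) = 81.7°.
cos 81.7° = 0.145, so f = (1 − 0.145)/2 = 0.428, so 43%.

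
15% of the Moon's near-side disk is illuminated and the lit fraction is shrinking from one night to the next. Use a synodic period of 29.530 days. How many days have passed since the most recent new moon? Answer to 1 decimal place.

From f = (1 − cos θ)/2: cos θ = 1 − 2×0.15 = 0.700; arccos → 45.6°.
Since the Moon is past full (waning), take the reflex angle: θ = 360° − 45.6° = 314.4°.
Age = 29.530 × 314.4°/360° ≈ 25.79 days.

25.8 days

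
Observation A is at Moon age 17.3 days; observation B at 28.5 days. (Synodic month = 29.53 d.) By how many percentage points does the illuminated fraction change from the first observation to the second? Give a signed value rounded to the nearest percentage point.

-92 percentage points

θ₁ = 360° × 17.3/29.53 = 210.9°, f₁ = (1 − cos θ₁)/2 = 0.929.
θ₂ = 360° × 28.5/29.53 = 347.4°, f₂ = (1 − cos θ₂)/2 = 0.012.
Change = f₂ − f₁ = -0.917 → -92 percentage points.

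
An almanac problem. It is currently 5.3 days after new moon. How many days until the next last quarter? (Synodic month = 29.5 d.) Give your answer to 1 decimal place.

Last quarter is 0.75 of the way through the cycle: age 0.75 × 29.5 = 22.125 d.
So 16.825 days remain (22.125 − 5.3).

16.8 days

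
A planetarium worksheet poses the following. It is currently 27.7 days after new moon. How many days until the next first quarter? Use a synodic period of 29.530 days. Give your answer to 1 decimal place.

9.2 days

First quarter occurs at elongation 90°, i.e. at age 29.530 × 90/360 = 7.383 d.
This lunation's first quarter (7.383 d) has passed, so add one period: 36.913 − 27.7 = 9.213 days.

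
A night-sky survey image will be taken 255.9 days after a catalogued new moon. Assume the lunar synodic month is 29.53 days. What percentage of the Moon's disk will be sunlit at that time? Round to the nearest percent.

75%

255.9/29.53 = 8.666 lunations, so 8 complete cycles and 19.66 d into the next.
Elongation θ = 360° × 19.66/29.53 ≈ 239.7°.
With cos θ = (-0.505), the lit fraction is (1 − (-0.505))/2 ≈ 0.752, so 75%.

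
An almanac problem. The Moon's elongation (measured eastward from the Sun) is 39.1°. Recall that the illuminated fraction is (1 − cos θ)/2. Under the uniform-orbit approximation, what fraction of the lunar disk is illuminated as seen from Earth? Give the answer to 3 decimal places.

cos 39.1° = 0.776, so f = (1 − 0.776)/2 = 0.112.

0.112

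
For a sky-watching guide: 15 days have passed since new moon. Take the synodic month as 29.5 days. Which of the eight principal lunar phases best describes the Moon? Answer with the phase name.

θ ≈ 360° × 15/29.5 = 183°, which falls in the full moon sector.

full moon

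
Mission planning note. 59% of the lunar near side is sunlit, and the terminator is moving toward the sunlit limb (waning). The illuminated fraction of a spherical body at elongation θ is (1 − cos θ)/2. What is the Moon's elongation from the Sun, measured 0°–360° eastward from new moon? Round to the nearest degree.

Invert f = (1 − cos θ)/2 to get cos θ = 1 − 2(0.59) = -0.180, hence θ₀ = arccos -0.180 = 100.4°.
A waning Moon lies in 180°–360°, so θ = 360° − 100.4° = 259.6°.

260°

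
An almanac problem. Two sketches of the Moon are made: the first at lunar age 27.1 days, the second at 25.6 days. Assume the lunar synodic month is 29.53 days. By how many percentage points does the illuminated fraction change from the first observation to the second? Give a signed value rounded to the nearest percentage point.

θ₁ = 360° × 27.1/29.53 = 330.4°, f₁ = (1 − cos θ₁)/2 = 0.065.
θ₂ = 360° × 25.6/29.53 = 312.1°, f₂ = (1 − cos θ₂)/2 = 0.165.
Change = f₂ − f₁ = +0.099 → +10 percentage points.

+10 percentage points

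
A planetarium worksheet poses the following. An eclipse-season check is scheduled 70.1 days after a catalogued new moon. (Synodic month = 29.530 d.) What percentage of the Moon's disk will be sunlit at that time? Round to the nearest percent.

Reduce mod P: 70.1 − 2×29.530 = 11.04 d into the current lunation.
The Moon has covered 11.04/29.530 of its cycle, so θ ≈ 360° × 11.04/29.530 = 134.6°.
With cos θ = (-0.702), the lit fraction is (1 − (-0.702))/2 ≈ 0.851, so 85%.

85%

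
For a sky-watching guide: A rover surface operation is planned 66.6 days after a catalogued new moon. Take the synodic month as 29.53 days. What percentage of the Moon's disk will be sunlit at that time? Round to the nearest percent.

66.6 d spans 2 complete synodic months (2 × 29.53 = 59.06 d) plus 7.54 d.
Phase angle: θ = 360°·(7.54 d)/(29.53 d) = 91.9°.
Illuminated fraction = (1 − cos 91.9°)/2 = (1 − (-0.034))/2 ≈ 0.517, so 52%.

52%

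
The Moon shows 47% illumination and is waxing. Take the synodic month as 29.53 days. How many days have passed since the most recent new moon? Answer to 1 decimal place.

From f = (1 − cos θ)/2: cos θ = 1 − 2×0.47 = 0.060; arccos → 86.6°.
The Moon is waxing (0°–180°), so θ = 86.6° directly.
Age = 29.53 × 86.6°/360° ≈ 7.10 days.

7.1 days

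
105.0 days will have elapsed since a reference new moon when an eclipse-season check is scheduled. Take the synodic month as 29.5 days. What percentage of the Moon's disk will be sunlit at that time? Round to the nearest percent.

97%

105.0/29.5 = 3.559 lunations, so 3 complete cycles and 16.50 d into the next.
The Moon has covered 16.50/29.5 of its cycle, so θ ≈ 360° × 16.50/29.5 = 201.4°.
With cos θ = (-0.931), the lit fraction is (1 − (-0.931))/2 ≈ 0.966, so 97%.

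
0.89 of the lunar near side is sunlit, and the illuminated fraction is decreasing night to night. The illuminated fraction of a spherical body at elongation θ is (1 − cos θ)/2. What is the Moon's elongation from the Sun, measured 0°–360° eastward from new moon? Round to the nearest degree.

219°

Invert f = (1 − cos θ)/2 to get cos θ = 1 − 2(0.89) = -0.780, hence θ₀ = arccos -0.780 = 141.3°.
Since the Moon is past full (waning), take the reflex angle: θ = 360° − 141.3° = 218.7°.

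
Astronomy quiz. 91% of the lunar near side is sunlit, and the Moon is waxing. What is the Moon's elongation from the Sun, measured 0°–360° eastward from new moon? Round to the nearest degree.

Invert f = (1 − cos θ)/2 to get cos θ = 1 − 2(0.91) = -0.820, hence θ₀ = arccos -0.820 = 145.1°.
Waxing ⇒ before full, so θ = 145.1°.

145°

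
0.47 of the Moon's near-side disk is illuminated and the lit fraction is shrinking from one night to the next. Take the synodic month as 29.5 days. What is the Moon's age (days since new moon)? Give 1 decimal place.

22.4 days

Invert f = (1 − cos θ)/2 to get cos θ = 1 − 2(0.47) = 0.060, hence θ₀ = arccos 0.060 = 86.6°.
Since the Moon is past full (waning), take the reflex angle: θ = 360° − 86.6° = 273.4°.
Age = 29.5 × 273.4°/360° ≈ 22.41 days.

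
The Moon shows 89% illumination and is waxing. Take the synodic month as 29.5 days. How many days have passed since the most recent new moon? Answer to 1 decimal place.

From f = (1 − cos θ)/2: cos θ = 1 − 2×0.89 = -0.780; arccos → 141.3°.
Before full moon the principal value applies: θ = 141.3°.
Age = 29.5 × 141.3°/360° ≈ 11.58 days.

11.6 days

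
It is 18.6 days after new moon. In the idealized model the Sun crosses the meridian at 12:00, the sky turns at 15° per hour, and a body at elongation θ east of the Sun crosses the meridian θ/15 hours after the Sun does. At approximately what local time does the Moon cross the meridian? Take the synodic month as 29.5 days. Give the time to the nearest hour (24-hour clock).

03:00

Elongation θ = 360° × 18.6/29.5 ≈ 227.0°.
The Moon trails the Sun by θ/15 = 227.0/15 ≈ 15.13 hours.
12:00 + 15.13 h ≈ 03:08 → 03:00 to the nearest hour.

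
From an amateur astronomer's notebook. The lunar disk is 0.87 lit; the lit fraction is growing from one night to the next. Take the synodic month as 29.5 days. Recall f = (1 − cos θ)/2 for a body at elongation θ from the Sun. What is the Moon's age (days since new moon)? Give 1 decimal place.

From f = (1 − cos θ)/2: cos θ = 1 − 2×0.87 = -0.740; arccos → 137.7°.
Waxing ⇒ before full, so θ = 137.7°.
That fraction of the synodic month is 137.7/360 × 29.5 d ≈ 11.29 d.

11.3 days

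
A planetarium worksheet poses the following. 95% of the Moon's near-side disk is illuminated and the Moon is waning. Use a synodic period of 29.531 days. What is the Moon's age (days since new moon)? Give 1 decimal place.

Invert f = (1 − cos θ)/2 to get cos θ = 1 − 2(0.95) = -0.900, hence θ₀ = arccos -0.900 = 154.2°.
Waning ⇒ past full, so θ = 360° − 154.2° = 205.8°.
Age = 29.531 × 205.8°/360° ≈ 16.89 days.

16.9 days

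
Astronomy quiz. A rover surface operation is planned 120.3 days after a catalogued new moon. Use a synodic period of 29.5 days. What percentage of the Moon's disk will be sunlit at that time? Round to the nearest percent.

120.3 d spans 4 complete synodic months (4 × 29.5 = 118.00 d) plus 2.30 d.
Elongation θ = 360° × 2.30/29.5 ≈ 28.1°.
cos 28.1° = 0.882, so f = (1 − 0.882)/2 = 0.059, so 6%.

6%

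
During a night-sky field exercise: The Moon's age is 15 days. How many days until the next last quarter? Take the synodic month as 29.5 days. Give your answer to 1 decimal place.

Last quarter occurs at elongation 270°, i.e. at age 29.5 × 270/360 = 22.125 d.
So 7.125 days remain (22.125 − 15).

7.1 days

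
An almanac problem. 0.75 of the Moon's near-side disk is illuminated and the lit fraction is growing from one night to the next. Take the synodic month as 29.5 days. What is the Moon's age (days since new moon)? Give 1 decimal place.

9.8 days

cos θ = 1 − 2f = -0.500, giving a principal value of 120.0°.
Waxing ⇒ before full, so θ = 120.0°.
That fraction of the synodic month is 120.0/360 × 29.5 d ≈ 9.83 d.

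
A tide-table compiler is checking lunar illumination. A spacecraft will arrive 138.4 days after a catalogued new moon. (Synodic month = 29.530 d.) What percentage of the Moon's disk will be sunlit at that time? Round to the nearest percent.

69%

138.4/29.530 = 4.687 lunations, so 4 complete cycles and 20.28 d into the next.
The Moon has covered 20.28/29.530 of its cycle, so θ ≈ 360° × 20.28/29.530 = 247.2°.
cos 247.2° = (-0.387), so f = (1 − (-0.387))/2 = 0.693, so 69%.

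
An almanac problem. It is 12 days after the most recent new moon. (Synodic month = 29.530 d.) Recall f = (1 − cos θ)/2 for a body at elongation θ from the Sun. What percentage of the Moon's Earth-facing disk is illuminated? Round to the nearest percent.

The Moon has covered 12/29.530 of its cycle, so θ ≈ 360° × 12/29.530 = 146.3°.
With cos θ = (-0.832), the lit fraction is (1 − (-0.832))/2 ≈ 0.916, so 92%.

92%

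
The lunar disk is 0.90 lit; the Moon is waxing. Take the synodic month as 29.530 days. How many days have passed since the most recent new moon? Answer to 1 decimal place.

cos θ = 1 − 2f = -0.800, giving a principal value of 143.1°.
Before full moon the principal value applies: θ = 143.1°.
Age = 29.530 × 143.1°/360° ≈ 11.74 days.

11.7 days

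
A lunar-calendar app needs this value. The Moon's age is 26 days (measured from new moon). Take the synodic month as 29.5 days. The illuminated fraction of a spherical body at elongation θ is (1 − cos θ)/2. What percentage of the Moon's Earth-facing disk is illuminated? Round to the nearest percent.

Elongation θ = 360° × 26/29.5 ≈ 317.3°.
cos 317.3° = 0.735, so f = (1 − 0.735)/2 = 0.133, so 13%.

13%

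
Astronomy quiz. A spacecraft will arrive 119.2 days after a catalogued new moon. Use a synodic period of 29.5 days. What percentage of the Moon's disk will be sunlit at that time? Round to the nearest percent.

Reduce mod P: 119.2 − 4×29.5 = 1.20 d into the current lunation.
The Moon has covered 1.20/29.5 of its cycle, so θ ≈ 360° × 1.20/29.5 = 14.6°.
Illuminated fraction = (1 − cos 14.6°)/2 = (1 − 0.968)/2 ≈ 0.016, so 2%.

2%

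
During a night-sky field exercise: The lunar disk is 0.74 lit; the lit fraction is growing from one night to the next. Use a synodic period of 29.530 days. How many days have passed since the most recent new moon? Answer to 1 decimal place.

9.7 days

cos θ = 1 − 2f = -0.480, giving a principal value of 118.7°.
Waxing ⇒ before full, so θ = 118.7°.
Age = 29.530 × 118.7°/360° ≈ 9.74 days.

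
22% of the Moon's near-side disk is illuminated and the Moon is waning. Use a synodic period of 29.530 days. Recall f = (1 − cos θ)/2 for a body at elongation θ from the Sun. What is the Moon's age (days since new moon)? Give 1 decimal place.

24.9 days

From f = (1 − cos θ)/2: cos θ = 1 − 2×0.22 = 0.560; arccos → 55.9°.
Waning ⇒ past full, so θ = 360° − 55.9° = 304.1°.
That fraction of the synodic month is 304.1/360 × 29.530 d ≈ 24.94 d.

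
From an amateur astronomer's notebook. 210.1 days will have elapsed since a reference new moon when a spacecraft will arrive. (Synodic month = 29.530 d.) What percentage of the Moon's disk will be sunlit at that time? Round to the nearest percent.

12%

210.1/29.530 = 7.115 lunations, so 7 complete cycles and 3.39 d into the next.
Phase angle: θ = 360°·(3.39 d)/(29.530 d) = 41.3°.
cos 41.3° = 0.751, so f = (1 − 0.751)/2 = 0.125, so 12%.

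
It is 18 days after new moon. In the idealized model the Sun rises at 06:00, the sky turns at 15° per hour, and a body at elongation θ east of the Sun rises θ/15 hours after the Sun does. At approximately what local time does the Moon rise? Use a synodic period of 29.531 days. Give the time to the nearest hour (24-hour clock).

21:00

Phase angle: θ = 360°·(18 d)/(29.531 d) = 219.4°.
The Moon trails the Sun by θ/15 = 219.4/15 ≈ 14.63 hours.
06:00 + 14.63 h ≈ 20:38 → 21:00 to the nearest hour.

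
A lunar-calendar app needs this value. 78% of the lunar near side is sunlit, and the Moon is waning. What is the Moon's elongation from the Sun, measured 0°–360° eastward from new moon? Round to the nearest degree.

From f = (1 − cos θ)/2: cos θ = 1 − 2×0.78 = -0.560; arccos → 124.1°.
Since the Moon is past full (waning), take the reflex angle: θ = 360° − 124.1° = 235.9°.

236°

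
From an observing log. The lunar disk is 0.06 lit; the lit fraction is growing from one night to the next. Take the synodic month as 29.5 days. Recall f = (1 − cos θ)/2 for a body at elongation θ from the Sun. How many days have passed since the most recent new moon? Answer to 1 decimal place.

2.3 days

Invert f = (1 − cos θ)/2 to get cos θ = 1 − 2(0.06) = 0.880, hence θ₀ = arccos 0.880 = 28.4°.
Waxing ⇒ before full, so θ = 28.4°.
At 360°/29.5 d per day, 28.4° corresponds to 2.32 days.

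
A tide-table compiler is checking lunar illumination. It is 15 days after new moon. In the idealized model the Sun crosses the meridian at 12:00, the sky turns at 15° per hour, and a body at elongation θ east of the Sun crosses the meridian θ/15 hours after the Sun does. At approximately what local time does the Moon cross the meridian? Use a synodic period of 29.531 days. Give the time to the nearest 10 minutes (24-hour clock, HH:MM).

00:10

The Moon has covered 15/29.531 of its cycle, so θ ≈ 360° × 15/29.531 = 182.9°.
Delay after the Sun = 182.9° / (15°/h) ≈ 12.19 h.
12:00 + 12.191 h ≈ 00:11 → 00:10 to the nearest ten minutes.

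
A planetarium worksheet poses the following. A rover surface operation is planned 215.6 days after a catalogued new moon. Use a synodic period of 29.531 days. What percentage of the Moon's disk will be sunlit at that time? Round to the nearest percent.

66%

215.6 d spans 7 complete synodic months (7 × 29.531 = 206.72 d) plus 8.88 d.
Phase angle: θ = 360°·(8.88 d)/(29.531 d) = 108.3°.
cos 108.3° = (-0.314), so f = (1 − (-0.314))/2 = 0.657, so 66%.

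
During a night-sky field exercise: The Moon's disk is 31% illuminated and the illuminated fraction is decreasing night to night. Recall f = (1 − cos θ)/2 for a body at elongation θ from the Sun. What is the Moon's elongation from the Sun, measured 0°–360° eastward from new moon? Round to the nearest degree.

From f = (1 − cos θ)/2: cos θ = 1 − 2×0.31 = 0.380; arccos → 67.7°.
Since the Moon is past full (waning), take the reflex angle: θ = 360° − 67.7° = 292.3°.

292°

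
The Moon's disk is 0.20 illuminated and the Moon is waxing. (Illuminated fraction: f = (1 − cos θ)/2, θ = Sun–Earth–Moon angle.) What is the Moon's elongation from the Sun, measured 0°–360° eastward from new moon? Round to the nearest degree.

Invert f = (1 − cos θ)/2 to get cos θ = 1 − 2(0.20) = 0.600, hence θ₀ = arccos 0.600 = 53.1°.
The Moon is waxing (0°–180°), so θ = 53.1° directly.

53°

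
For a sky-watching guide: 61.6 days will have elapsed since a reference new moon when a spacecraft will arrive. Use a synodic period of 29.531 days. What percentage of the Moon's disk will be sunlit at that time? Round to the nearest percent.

61.6 d spans 2 complete synodic months (2 × 29.531 = 59.06 d) plus 2.54 d.
Elongation θ = 360° × 2.54/29.531 ≈ 30.9°.
With cos θ = 0.858, the lit fraction is (1 − 0.858)/2 ≈ 0.071, so 7%.

7%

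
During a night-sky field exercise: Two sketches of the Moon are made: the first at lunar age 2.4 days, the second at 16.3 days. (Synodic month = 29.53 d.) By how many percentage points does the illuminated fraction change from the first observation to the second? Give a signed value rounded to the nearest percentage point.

First observation: θ = 360°·2.4/29.53 = 29.3°, so f = 0.064.
Second observation: θ = 198.7°, f = 0.974.
Δf = 0.974 − 0.064 = +0.910, i.e. +91 pp.

+91 pp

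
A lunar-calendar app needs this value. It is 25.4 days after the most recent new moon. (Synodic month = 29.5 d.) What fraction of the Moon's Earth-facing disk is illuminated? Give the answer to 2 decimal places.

The Moon has covered 25.4/29.5 of its cycle, so θ ≈ 360° × 25.4/29.5 = 310.0°.
Illuminated fraction = (1 − cos 310.0°)/2 = (1 − 0.642)/2 ≈ 0.179.

0.18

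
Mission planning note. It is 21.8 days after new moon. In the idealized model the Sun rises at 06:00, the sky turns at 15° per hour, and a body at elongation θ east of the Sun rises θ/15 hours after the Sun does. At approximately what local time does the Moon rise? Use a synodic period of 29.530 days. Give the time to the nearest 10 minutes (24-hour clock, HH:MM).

Phase angle: θ = 360°·(21.8 d)/(29.530 d) = 265.8°.
The Moon trails the Sun by θ/15 = 265.8/15 ≈ 17.72 hours.
06:00 + 17.718 h ≈ 23:43 → 23:40 to the nearest ten minutes.

23:40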